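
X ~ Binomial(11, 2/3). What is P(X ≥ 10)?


P(X ≥ 10) = Σ P(X=i) for i=10..11
P(X=10) = 11264/177147
P(X=11) = 2048/177147
Sum = 13312/177147

P(X ≥ 10) = 13312/177147 ≈ 7.51%


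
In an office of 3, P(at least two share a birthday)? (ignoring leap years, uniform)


P(all different) = Π(365-i)/365 for i=0..2
= 0.991796
P(match) = 1 - 0.991796 = 0.008204

P ≈ 0.0082 ≈ 0.82%


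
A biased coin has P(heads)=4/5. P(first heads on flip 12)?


Geometric: P(X=12) = (1-p)^(k-1)×p = (1/5)^11×4/5 = 4/244140625

P(X=12) = 4/244140625 ≈ 0.00%


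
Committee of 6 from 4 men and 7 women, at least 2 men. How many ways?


Count by #men:
  2M,4W: C(4,2)×C(7,4)=210
  3M,3W: C(4,3)×C(7,3)=140
  4M,2W: C(4,4)×C(7,2)=21
Total = 371

371


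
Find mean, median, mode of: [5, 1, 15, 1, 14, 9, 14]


Sorted: [1, 1, 5, 9, 14, 14, 15]
Mean = 59/7
Median = 9
Freq: {5: 1, 1: 2, 15: 1, 14: 2, 9: 1}
Mode: [1, 14]

Mean=59/7, Median=9, Mode=[1, 14]


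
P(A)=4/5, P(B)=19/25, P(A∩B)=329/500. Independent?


P(A)×P(B) = 76/125
P(A∩B) = 329/500
Not equal → NOT independent

No, not independent


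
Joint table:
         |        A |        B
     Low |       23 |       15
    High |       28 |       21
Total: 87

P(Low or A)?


P(Low∨A) = P(Low) + P(A) - P(Low∧A)
= (38 + 51 - 23)/87 = 66/87 = 22/29

P = 22/29 ≈ 75.86%


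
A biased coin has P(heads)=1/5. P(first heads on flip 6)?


Geometric: P(X=6) = (1-p)^(k-1)×p = (4/5)^5×1/5 = 1024/15625

P(X=6) = 1024/15625 ≈ 6.55%


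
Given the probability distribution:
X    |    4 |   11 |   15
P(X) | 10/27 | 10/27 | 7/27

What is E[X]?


E[X] = Σ x·P(X=x)
= (4)×(10/27) + (11)×(10/27) + (15)×(7/27)
= 85/9

E[X] = 85/9


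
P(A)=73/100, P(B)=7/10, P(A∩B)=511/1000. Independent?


P(A)×P(B) = 511/1000
P(A∩B) = 511/1000
Equal ✓ → Independent

Yes, independent


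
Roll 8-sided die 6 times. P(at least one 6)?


P(no 6)^6 = (7/8)^6 = 117649/262144
P(≥1) = 1 - 117649/262144 = 144495/262144

P = 144495/262144 ≈ 55.12%


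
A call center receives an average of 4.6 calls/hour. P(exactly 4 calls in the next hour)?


Poisson(λ=4.6): P(X=4) = e^(-λ)×λ^k/k!
= e^(-4.6) × 4.6^4 / 4!
≈ 0.01005183574 × 447.7456 / 24 ≈ 0.187528

P(X=4) ≈ 0.187528 ≈ 18.75%


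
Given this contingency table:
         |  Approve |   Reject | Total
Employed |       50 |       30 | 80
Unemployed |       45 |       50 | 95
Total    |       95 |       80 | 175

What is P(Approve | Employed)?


P(Approve | Employed) = 50/(50+30) = 50/80 = 5/8

P(Approve|Employed) = 5/8 ≈ 62.50%


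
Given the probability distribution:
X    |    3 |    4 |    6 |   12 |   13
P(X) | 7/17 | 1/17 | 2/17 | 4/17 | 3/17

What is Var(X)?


E[X] = 124/17
E[X²] = 1234/17
Var(X) = E[X²] - (E[X])² = 1234/17 - 15376/289 = 5602/289

Var(X) = 5602/289 ≈ 19.3841


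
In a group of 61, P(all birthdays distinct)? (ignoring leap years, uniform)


P(all different) = Π(365-i)/365 for i=0..60
= (365/365)×(364/365)×...×(305/365)
= 0.004911

P ≈ 0.0049 ≈ 0.49%


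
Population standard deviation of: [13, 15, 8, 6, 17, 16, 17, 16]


Mean = 108/8 = 27/2
  (13-27/2)²=1/4
  (15-27/2)²=9/4
  (8-27/2)²=121/4
  (6-27/2)²=225/4
  (17-27/2)²=49/4
  (16-27/2)²=25/4
  (17-27/2)²=49/4
  (16-27/2)²=25/4
Σ(x-μ)² = 126
σ² = 126/8 = 63/4

σ = √(63/4) ≈ 3.9686


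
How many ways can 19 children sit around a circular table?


Circular arrangements of 19 distinct objects: fix one position to break rotational symmetry.
(n-1)! = 18! = 6402373705728000

6402373705728000


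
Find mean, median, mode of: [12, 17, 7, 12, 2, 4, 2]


Sorted: [2, 2, 4, 7, 12, 12, 17]
Mean = 56/7 = 8
Median = 7
Freq: {12: 2, 17: 1, 7: 1, 2: 2, 4: 1}
Mode: [2, 12]

Mean=8, Median=7, Mode=[2, 12]


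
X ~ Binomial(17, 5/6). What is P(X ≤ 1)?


P(X ≤ 1) = Σ P(X=i) for i=0..1
P(X=0) = 1/16926659444736
P(X=1) = 85/16926659444736
Sum = 43/8463329722368

P(X ≤ 1) = 43/8463329722368 ≈ 0.00%


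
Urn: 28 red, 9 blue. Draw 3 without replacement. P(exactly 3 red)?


Hypergeometric: C(28,3)×C(9,0)/C(37,3)
= 3276×1/7770 = 78/185

P(X=3) = 78/185 ≈ 42.16%


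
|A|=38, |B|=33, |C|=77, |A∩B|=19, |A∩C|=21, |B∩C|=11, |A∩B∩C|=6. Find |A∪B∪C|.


|A∪B∪C| = 38+33+77-19-21-11+6 = 103

|A∪B∪C| = 103


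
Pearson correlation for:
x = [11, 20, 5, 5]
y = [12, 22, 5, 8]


n=4, Σx=41, Σy=47, Σxy=637, Σx²=571, Σy²=717
r = (4×637 - 41×47)/√((4×571 - 41²)(4×717 - 47²))
= 621/√(603×659) = 621/√397377 ≈ 621/630.3785 ≈ 0.9851

r ≈ 0.9851


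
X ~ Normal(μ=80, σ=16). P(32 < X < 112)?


z₁=(32-80)/16=-3.0, z₂=(112-80)/16=2.0
P = Φ(2.0) - Φ(-3.0) = 0.977250 - 0.001350 = 0.975900 ≈ 0.9759

P(32 < X < 112) ≈ 0.9759


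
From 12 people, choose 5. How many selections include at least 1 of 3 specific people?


Complement: C(12,5) - C(9,5) = 792 - 126 = 666

666


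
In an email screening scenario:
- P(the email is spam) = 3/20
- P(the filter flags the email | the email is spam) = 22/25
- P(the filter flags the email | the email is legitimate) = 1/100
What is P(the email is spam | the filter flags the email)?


Using Bayes' theorem:
P(A|B) = P(B|A)·P(A) / P(B)

P(the filter flags the email) = 22/25 × 3/20 + 1/100 × 17/20
= 33/250 + 17/2000 = 281/2000

P(the email is spam|the filter flags the email) = (33/250) / (281/2000) = 264/281

P(the email is spam|the filter flags the email) = 264/281 ≈ 93.95%


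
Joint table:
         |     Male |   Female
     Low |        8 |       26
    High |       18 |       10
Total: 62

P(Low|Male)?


P(Low|Male) = 8/(8+18) = 8/26 = 4/13

P = 4/13 ≈ 30.77%


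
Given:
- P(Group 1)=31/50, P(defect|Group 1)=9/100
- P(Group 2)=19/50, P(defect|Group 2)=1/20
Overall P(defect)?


P(B) = Σ P(B|Aᵢ)×P(Aᵢ)
  9/100×31/50 = 279/5000
  1/20×19/50 = 19/1000
Sum = 187/2500

P(defect) = 187/2500 ≈ 7.48%


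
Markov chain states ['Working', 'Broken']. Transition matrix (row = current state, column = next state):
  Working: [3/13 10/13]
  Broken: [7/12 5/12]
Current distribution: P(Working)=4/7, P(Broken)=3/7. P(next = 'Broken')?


P(next=Broken) = Σᵢ P(now=i)×P(i→Broken)
= 4/7×10/13 + 3/7×5/12
= 40/91 + 5/28 = 225/364

P = 225/364 ≈ 0.6181


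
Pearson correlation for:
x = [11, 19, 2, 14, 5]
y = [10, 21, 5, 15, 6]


n=5, Σx=51, Σy=57, Σxy=759, Σx²=707, Σy²=827
r = (5×759 - 51×57)/√((5×707 - 51²)(5×827 - 57²))
= 888/√(934×886) = 888/√827524 ≈ 888/909.6835 ≈ 0.9762

r ≈ 0.9762


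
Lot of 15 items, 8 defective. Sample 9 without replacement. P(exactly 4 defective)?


Hypergeometric: C(8,4)×C(7,5)/C(15,9)
= 70×21/5005 = 42/143

P(X=4) = 42/143 ≈ 29.37%


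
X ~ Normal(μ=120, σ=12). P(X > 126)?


z = (126-120)/12 = 0.5
P(X > 126) = 1 - P(Z ≤ 0.5) = 1 - 0.6915 = 0.3085

P(X > 126) ≈ 0.3085


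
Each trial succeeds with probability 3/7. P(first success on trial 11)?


Geometric: P(X=11) = (1-p)^(k-1)×p = (4/7)^10×3/7 = 3145728/1977326743

P(X=11) = 3145728/1977326743 ≈ 0.16%


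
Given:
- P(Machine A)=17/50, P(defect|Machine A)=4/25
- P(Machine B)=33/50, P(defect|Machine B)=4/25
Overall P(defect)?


P(B) = Σ P(B|Aᵢ)×P(Aᵢ)
  4/25×17/50 = 34/625
  4/25×33/50 = 66/625
Sum = 4/25

P(defect) = 4/25 ≈ 16.00%


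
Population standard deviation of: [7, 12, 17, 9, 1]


Mean = 46/5
  (7-46/5)²=121/25
  (12-46/5)²=196/25
  (17-46/5)²=1521/25
  (9-46/5)²=1/25
  (1-46/5)²=1681/25
Σ(x-μ)² = 704/5
σ² = (704/5)/5 = 704/25

σ = √(704/25) ≈ 5.3066


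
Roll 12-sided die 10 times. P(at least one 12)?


P(no 12)^10 = (11/12)^10 = 25937424601/61917364224
P(≥1) = 1 - 25937424601/61917364224 = 35979939623/61917364224

P = 35979939623/61917364224 ≈ 58.11%


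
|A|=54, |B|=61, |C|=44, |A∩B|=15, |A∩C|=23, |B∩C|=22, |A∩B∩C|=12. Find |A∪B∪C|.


|A∪B∪C| = 54+61+44-15-23-22+12 = 111

|A∪B∪C| = 111


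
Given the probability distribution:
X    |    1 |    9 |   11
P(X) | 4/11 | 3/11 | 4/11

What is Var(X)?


E[X] = 75/11
E[X²] = 731/11
Var(X) = E[X²] - (E[X])² = 731/11 - 5625/121 = 2416/121

Var(X) = 2416/121 ≈ 19.9669


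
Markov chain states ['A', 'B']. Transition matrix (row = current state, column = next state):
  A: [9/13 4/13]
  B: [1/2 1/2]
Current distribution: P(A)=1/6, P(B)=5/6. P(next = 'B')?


P(next=B) = Σᵢ P(now=i)×P(i→B)
= 1/6×4/13 + 5/6×1/2
= 2/39 + 5/12 = 73/156

P = 73/156 ≈ 0.4679


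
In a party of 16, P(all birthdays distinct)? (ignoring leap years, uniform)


P(all different) = Π(365-i)/365 for i=0..15
= (365/365)×(364/365)×...×(350/365)
= 0.716396

P ≈ 0.7164 ≈ 71.64%


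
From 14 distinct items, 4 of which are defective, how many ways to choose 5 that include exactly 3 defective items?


Choose 3 of the 4 defective items and 2 of the other 10 items:
C(4,3)×C(10,2) = 4×45 = 180

180


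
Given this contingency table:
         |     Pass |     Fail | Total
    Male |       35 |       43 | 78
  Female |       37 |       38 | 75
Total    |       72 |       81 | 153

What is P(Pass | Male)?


P(Pass | Male) = 35/(35+43) = 35/78

P(Pass|Male) = 35/78 ≈ 44.87%


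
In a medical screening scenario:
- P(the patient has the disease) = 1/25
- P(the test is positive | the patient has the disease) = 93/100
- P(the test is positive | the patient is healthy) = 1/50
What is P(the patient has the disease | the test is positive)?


Using Bayes' theorem:
P(A|B) = P(B|A)·P(A) / P(B)

P(the test is positive) = 93/100 × 1/25 + 1/50 × 24/25
= 93/2500 + 12/625 = 141/2500

P(the patient has the disease|the test is positive) = (93/2500) / (141/2500) = 31/47

P(the patient has the disease|the test is positive) = 31/47 ≈ 65.96%


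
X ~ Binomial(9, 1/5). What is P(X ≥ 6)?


P(X ≥ 6) = Σ P(X=i) for i=6..9
P(X=6) = 5376/1953125
P(X=7) = 576/1953125
P(X=8) = 36/1953125
P(X=9) = 1/1953125
Sum = 5989/1953125

P(X ≥ 6) = 5989/1953125 ≈ 0.31%


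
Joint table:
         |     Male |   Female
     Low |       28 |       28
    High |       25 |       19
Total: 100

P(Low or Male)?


P(Low∨Male) = P(Low) + P(Male) - P(Low∧Male)
= (56 + 53 - 28)/100 = 81/100

P = 81/100 ≈ 81.00%


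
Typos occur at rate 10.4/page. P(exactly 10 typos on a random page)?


Poisson(λ=10.4): P(X=10) = e^(-λ)×λ^k/k!
= e^(-10.4) × 10.4^10 / 10!
≈ 3.043248301e-05 × 14802442849.2 / 3628800 ≈ 0.124139

P(X=10) ≈ 0.124139 ≈ 12.41%


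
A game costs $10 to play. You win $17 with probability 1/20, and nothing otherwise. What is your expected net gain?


E[gain] = (17-10)×1/20 + (-10)×19/20
= 7/20 - 19/2 = -183/20

Expected net gain = $-183/20 ≈ $-9.15


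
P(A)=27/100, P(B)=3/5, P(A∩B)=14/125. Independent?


P(A)×P(B) = 81/500
P(A∩B) = 14/125
Not equal → NOT independent

No, not independent


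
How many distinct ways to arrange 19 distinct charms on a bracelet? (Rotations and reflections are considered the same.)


Free circular arrangements: rotations and reflections both identified.
(n-1)!/2 = 18!/2 = 6402373705728000/2 = 3201186852864000

3201186852864000


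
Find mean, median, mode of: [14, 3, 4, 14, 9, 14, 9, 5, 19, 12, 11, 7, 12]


Sorted: [3, 4, 5, 7, 9, 9, 11, 12, 12, 14, 14, 14, 19]
Mean = 133/13
Median = 11
Freq: {14: 3, 3: 1, 4: 1, 9: 2, 5: 1, 19: 1, 12: 2, 11: 1, 7: 1}
Mode: [14]

Mean=133/13, Median=11, Mode=14


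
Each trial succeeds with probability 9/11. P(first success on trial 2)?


Geometric: P(X=2) = (1-p)^(k-1)×p = (2/11)^1×9/11 = 18/121

P(X=2) = 18/121 ≈ 14.88%


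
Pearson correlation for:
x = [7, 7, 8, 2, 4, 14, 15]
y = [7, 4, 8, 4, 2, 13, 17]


n=7, Σx=57, Σy=55, Σxy=594, Σx²=603, Σy²=607
r = (7×594 - 57×55)/√((7×603 - 57²)(7×607 - 55²))
= 1023/√(972×1224) = 1023/√1189728 ≈ 1023/1090.7465 ≈ 0.9379

r ≈ 0.9379


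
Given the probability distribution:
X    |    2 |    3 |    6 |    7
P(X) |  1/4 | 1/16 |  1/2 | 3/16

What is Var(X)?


E[X] = 5
E[X²] = 115/4
Var(X) = E[X²] - (E[X])² = 115/4 - 25 = 15/4

Var(X) = 15/4 ≈ 3.7500


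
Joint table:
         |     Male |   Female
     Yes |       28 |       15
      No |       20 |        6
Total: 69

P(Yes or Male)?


P(Yes∨Male) = P(Yes) + P(Male) - P(Yes∧Male)
= (43 + 48 - 28)/69 = 63/69 = 21/23

P = 21/23 ≈ 91.30%


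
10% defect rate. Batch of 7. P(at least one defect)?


P(all good) = (9/10)^7 = 4782969/10000000
P(≥1 defect) = 5217031/10000000

P = 5217031/10000000 ≈ 52.17%


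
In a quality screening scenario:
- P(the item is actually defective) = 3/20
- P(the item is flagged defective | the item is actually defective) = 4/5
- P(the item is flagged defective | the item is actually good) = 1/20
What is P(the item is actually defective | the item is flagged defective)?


Using Bayes' theorem:
P(A|B) = P(B|A)·P(A) / P(B)

P(the item is flagged defective) = 4/5 × 3/20 + 1/20 × 17/20
= 3/25 + 17/400 = 13/80

P(the item is actually defective|the item is flagged defective) = (3/25) / (13/80) = 48/65

P(the item is actually defective|the item is flagged defective) = 48/65 ≈ 73.85%


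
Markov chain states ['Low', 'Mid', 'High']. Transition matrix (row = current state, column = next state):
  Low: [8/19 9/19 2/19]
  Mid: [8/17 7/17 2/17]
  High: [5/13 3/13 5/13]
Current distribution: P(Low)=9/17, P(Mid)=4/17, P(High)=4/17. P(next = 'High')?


P(next=High) = Σᵢ P(now=i)×P(i→High)
= 9/17×2/19 + 4/17×2/17 + 4/17×5/13
= 18/323 + 8/289 + 20/221 = 12414/71383

P = 12414/71383 ≈ 0.1739


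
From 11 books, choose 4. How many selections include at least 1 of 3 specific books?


Complement: C(11,4) - C(8,4) = 330 - 70 = 260

260


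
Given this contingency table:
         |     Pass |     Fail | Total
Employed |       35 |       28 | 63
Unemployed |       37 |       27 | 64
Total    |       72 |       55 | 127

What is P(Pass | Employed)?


P(Pass | Employed) = 35/(35+28) = 35/63 = 5/9

P(Pass|Employed) = 5/9 ≈ 55.56%


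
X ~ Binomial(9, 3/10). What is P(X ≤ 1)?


P(X ≤ 1) = Σ P(X=i) for i=0..1
P(X=0) = 40353607/1000000000
P(X=1) = 155649627/1000000000
Sum = 98001617/500000000

P(X ≤ 1) = 98001617/500000000 ≈ 19.60%


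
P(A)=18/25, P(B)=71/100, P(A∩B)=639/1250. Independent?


P(A)×P(B) = 639/1250
P(A∩B) = 639/1250
Equal ✓ → Independent

Yes, independent


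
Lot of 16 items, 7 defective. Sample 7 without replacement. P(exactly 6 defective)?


Hypergeometric: C(7,6)×C(9,1)/C(16,7)
= 7×9/11440 = 63/11440

P(X=6) = 63/11440 ≈ 0.55%


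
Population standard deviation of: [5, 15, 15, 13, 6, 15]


Mean = 69/6 = 23/2
  (5-23/2)²=169/4
  (15-23/2)²=49/4
  (15-23/2)²=49/4
  (13-23/2)²=9/4
  (6-23/2)²=121/4
  (15-23/2)²=49/4
Σ(x-μ)² = 223/2
σ² = (223/2)/6 = 223/12

σ = √(223/12) ≈ 4.3108


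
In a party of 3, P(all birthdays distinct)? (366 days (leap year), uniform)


P(all different) = Π(366-i)/366 for i=0..2
= (366/366)×(365/366)×...×(364/366)
= 0.991818

P ≈ 0.9918 ≈ 99.18%


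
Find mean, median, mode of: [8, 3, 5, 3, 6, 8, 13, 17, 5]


Sorted: [3, 3, 5, 5, 6, 8, 8, 13, 17]
Mean = 68/9
Median = 6
Freq: {8: 2, 3: 2, 5: 2, 6: 1, 13: 1, 17: 1}
Mode: [3, 5, 8]

Mean=68/9, Median=6, Mode=[3, 5, 8]


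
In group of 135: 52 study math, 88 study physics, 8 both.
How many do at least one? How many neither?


|A∪B| = 52+88-8 = 132
Neither = 135-132 = 3

At least one: 132; Neither: 3


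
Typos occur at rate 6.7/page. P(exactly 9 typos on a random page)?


Poisson(λ=6.7): P(X=9) = e^(-λ)×λ^k/k!
= e^(-6.7) × 6.7^9 / 9!
≈ 0.001230911903 × 27206534.3963 / 362880 ≈ 0.092286

P(X=9) ≈ 0.092286 ≈ 9.23%


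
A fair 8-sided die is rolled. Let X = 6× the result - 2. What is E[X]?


E[die] = (1+8)/2 = 9/2
E[X] = 6×9/2 - 2 = 25

E[X] = 25


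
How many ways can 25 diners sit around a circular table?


Circular arrangements of 25 distinct objects: fix one position to break rotational symmetry.
(n-1)! = 24! = 620448401733239439360000

620448401733239439360000


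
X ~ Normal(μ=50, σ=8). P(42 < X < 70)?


z₁=(42-50)/8=-1.0, z₂=(70-50)/8=2.5
P = Φ(2.5) - Φ(-1.0) = 0.993790 - 0.158655 = 0.835135 ≈ 0.8351

P(42 < X < 70) ≈ 0.8351


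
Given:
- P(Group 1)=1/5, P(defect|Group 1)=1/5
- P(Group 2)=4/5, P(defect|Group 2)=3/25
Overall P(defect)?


P(B) = Σ P(B|Aᵢ)×P(Aᵢ)
  1/5×1/5 = 1/25
  3/25×4/5 = 12/125
Sum = 17/125

P(defect) = 17/125 ≈ 13.60%


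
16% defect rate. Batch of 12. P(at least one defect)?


P(all good) = (21/25)^12 = 7355827511386641/59604644775390625
P(≥1 defect) = 52248817264003984/59604644775390625

P = 52248817264003984/59604644775390625 ≈ 87.66%


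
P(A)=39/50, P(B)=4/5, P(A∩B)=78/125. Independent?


P(A)×P(B) = 78/125
P(A∩B) = 78/125
Equal ✓ → Independent

Yes, independent


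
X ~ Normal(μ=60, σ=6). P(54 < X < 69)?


z₁=(54-60)/6=-1.0, z₂=(69-60)/6=1.5
P = Φ(1.5) - Φ(-1.0) = 0.933193 - 0.158655 = 0.774538 ≈ 0.7745

P(54 < X < 69) ≈ 0.7745


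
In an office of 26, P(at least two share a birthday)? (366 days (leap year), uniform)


P(all different) = Π(366-i)/366 for i=0..25
= 0.402786
P(match) = 1 - 0.402786 = 0.597214

P ≈ 0.5972 ≈ 59.72%


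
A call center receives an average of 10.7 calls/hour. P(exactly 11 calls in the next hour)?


Poisson(λ=10.7): P(X=11) = e^(-λ)×λ^k/k!
= e^(-10.7) × 10.7^11 / 11!
≈ 2.254493791e-05 × 210485195230 / 39916800 ≈ 0.118882

P(X=11) ≈ 0.118882 ≈ 11.89%


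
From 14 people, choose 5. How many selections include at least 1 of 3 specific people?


Complement: C(14,5) - C(11,5) = 2002 - 462 = 1540

1540


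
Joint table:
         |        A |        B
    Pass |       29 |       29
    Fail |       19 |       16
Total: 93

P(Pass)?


P(Pass) = (29+29)/93 = 58/93

P(Pass) = 58/93 ≈ 62.37%


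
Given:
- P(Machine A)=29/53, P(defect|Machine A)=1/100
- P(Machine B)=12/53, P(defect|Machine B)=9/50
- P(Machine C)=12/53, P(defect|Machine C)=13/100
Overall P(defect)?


P(B) = Σ P(B|Aᵢ)×P(Aᵢ)
  1/100×29/53 = 29/5300
  9/50×12/53 = 54/1325
  13/100×12/53 = 39/1325
Sum = 401/5300

P(defect) = 401/5300 ≈ 7.57%


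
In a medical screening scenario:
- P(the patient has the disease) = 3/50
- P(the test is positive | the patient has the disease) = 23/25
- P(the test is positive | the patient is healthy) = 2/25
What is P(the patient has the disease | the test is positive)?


Using Bayes' theorem:
P(A|B) = P(B|A)·P(A) / P(B)

P(the test is positive) = 23/25 × 3/50 + 2/25 × 47/50
= 69/1250 + 47/625 = 163/1250

P(the patient has the disease|the test is positive) = (69/1250) / (163/1250) = 69/163

P(the patient has the disease|the test is positive) = 69/163 ≈ 42.33%


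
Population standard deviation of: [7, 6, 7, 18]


Mean = 38/4 = 19/2
  (7-19/2)²=25/4
  (6-19/2)²=49/4
  (7-19/2)²=25/4
  (18-19/2)²=289/4
Σ(x-μ)² = 97
σ² = 97/4

σ = √(97/4) ≈ 4.9244


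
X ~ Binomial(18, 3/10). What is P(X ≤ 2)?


P(X ≤ 2) = Σ P(X=i) for i=0..2
P(X=0) = 1628413597910449/1000000000000000000
P(X=1) = 6281023877654589/500000000000000000
P(X=2) = 45761745394340577/1000000000000000000
Sum = 14988051686890051/250000000000000000

P(X ≤ 2) = 14988051686890051/250000000000000000 ≈ 6.00%


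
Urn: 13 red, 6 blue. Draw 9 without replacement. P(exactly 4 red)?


Hypergeometric: C(13,4)×C(6,5)/C(19,9)
= 715×6/92378 = 15/323

P(X=4) = 15/323 ≈ 4.64%


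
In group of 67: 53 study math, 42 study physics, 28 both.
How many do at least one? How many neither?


|A∪B| = 53+42-28 = 67
Neither = 67-67 = 0

At least one: 67; Neither: 0


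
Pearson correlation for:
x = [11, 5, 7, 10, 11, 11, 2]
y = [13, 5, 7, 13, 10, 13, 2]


n=7, Σx=57, Σy=63, Σxy=604, Σx²=541, Σy²=685
r = (7×604 - 57×63)/√((7×541 - 57²)(7×685 - 63²))
= 637/√(538×826) = 637/√444388 ≈ 637/666.6243 ≈ 0.9556

r ≈ 0.9556


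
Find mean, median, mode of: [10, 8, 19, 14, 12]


Sorted: [8, 10, 12, 14, 19]
Mean = 63/5
Median = 12
Freq: {10: 1, 8: 1, 19: 1, 14: 1, 12: 1}
Mode: No mode

Mean=63/5, Median=12, Mode=No mode


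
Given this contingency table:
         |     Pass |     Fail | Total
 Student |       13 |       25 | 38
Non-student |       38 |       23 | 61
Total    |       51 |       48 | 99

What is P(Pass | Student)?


P(Pass | Student) = 13/(13+25) = 13/38

P(Pass|Student) = 13/38 ≈ 34.21%


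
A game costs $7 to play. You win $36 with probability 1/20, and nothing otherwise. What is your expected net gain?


E[gain] = (36-7)×1/20 + (-7)×19/20
= 29/20 - 133/20 = -26/5

Expected net gain = $-26/5 ≈ $-5.20


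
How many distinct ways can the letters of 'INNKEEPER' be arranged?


Letters: 9, freq: {'I': 1, 'N': 2, 'K': 1, 'E': 3, 'P': 1, 'R': 1}
9!/(1!×2!×1!×3!×1!×1!) = 362880/12 = 30240

30240


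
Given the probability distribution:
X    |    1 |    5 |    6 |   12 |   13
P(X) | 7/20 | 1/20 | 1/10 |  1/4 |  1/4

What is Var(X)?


E[X] = 149/20
E[X²] = 1669/20
Var(X) = E[X²] - (E[X])² = 1669/20 - 22201/400 = 11179/400

Var(X) = 11179/400 ≈ 27.9475


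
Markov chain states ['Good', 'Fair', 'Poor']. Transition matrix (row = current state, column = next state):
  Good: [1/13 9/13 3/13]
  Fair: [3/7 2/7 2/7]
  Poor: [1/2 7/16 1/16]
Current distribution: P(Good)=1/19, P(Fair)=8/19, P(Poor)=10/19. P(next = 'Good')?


P(next=Good) = Σᵢ P(now=i)×P(i→Good)
= 1/19×1/13 + 8/19×3/7 + 10/19×1/2
= 1/247 + 24/133 + 5/19 = 774/1729

P = 774/1729 ≈ 0.4477


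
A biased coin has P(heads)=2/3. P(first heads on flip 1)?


Geometric: P(X=1) = (1-p)^(k-1)×p = (1/3)^0×2/3 = 2/3

P(X=1) = 2/3 ≈ 66.67%


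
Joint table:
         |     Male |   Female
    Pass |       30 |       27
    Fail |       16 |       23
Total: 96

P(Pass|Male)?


P(Pass|Male) = 30/(30+16) = 30/46 = 15/23

P = 15/23 ≈ 65.22%


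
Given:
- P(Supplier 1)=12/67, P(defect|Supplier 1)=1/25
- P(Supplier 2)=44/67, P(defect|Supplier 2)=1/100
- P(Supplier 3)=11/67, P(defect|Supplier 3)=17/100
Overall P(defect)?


P(B) = Σ P(B|Aᵢ)×P(Aᵢ)
  1/25×12/67 = 12/1675
  1/100×44/67 = 11/1675
  17/100×11/67 = 187/6700
Sum = 279/6700

P(defect) = 279/6700 ≈ 4.16%


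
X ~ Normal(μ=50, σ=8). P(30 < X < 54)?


z₁=(30-50)/8=-2.5, z₂=(54-50)/8=0.5
P = Φ(0.5) - Φ(-2.5) = 0.691462 - 0.006210 = 0.685252 ≈ 0.6853

P(30 < X < 54) ≈ 0.6853


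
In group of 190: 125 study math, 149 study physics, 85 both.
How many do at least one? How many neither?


|A∪B| = 125+149-85 = 189
Neither = 190-189 = 1

At least one: 189; Neither: 1


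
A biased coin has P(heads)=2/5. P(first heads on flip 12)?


Geometric: P(X=12) = (1-p)^(k-1)×p = (3/5)^11×2/5 = 354294/244140625

P(X=12) = 354294/244140625 ≈ 0.15%


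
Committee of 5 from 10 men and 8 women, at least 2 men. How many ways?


Count by #men:
  2M,3W: C(10,2)×C(8,3)=2520
  3M,2W: C(10,3)×C(8,2)=3360
  4M,1W: C(10,4)×C(8,1)=1680
  5M,0W: C(10,5)×C(8,0)=252
Total = 7812

7812


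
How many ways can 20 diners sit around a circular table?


Circular arrangements of 20 distinct objects: fix one position to break rotational symmetry.
(n-1)! = 19! = 121645100408832000

121645100408832000


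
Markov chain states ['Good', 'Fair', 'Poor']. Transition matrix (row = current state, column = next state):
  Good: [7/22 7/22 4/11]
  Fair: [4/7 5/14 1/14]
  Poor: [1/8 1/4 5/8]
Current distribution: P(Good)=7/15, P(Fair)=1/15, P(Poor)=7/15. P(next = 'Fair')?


P(next=Fair) = Σᵢ P(now=i)×P(i→Fair)
= 7/15×7/22 + 1/15×5/14 + 7/15×1/4
= 49/330 + 1/42 + 7/60 = 89/308

P = 89/308 ≈ 0.2890


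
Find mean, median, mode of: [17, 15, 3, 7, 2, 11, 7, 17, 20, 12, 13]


Sorted: [2, 3, 7, 7, 11, 12, 13, 15, 17, 17, 20]
Mean = 124/11
Median = 12
Freq: {17: 2, 15: 1, 3: 1, 7: 2, 2: 1, 11: 1, 20: 1, 12: 1, 13: 1}
Mode: [7, 17]

Mean=124/11, Median=12, Mode=[7, 17]


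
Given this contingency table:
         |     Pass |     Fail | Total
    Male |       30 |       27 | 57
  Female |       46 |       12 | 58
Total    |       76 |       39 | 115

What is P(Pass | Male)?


P(Pass | Male) = 30/(30+27) = 30/57 = 10/19

P(Pass|Male) = 10/19 ≈ 52.63%


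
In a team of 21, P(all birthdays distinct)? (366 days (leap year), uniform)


P(all different) = Π(366-i)/366 for i=0..20
= (366/366)×(365/366)×...×(346/366)
= 0.557221

P ≈ 0.5572 ≈ 55.72%


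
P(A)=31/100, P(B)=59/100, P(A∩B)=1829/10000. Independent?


P(A)×P(B) = 1829/10000
P(A∩B) = 1829/10000
Equal ✓ → Independent

Yes, independent


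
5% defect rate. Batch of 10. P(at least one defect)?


P(all good) = (19/20)^10 = 6131066257801/10240000000000
P(≥1 defect) = 4108933742199/10240000000000

P = 4108933742199/10240000000000 ≈ 40.13%


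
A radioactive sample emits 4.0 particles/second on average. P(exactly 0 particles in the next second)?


Poisson(λ=4.0): P(X=0) = e^(-λ)×λ^k/k!
= e^(-4.0) × 4.0^0 / 0!
≈ 0.01831563889 × 1 / 1 ≈ 0.018316

P(X=0) ≈ 0.018316 ≈ 1.83%


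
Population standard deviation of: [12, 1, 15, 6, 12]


Mean = 46/5
  (12-46/5)²=196/25
  (1-46/5)²=1681/25
  (15-46/5)²=841/25
  (6-46/5)²=256/25
  (12-46/5)²=196/25
Σ(x-μ)² = 634/5
σ² = (634/5)/5 = 634/25

σ = √(634/25) ≈ 5.0359


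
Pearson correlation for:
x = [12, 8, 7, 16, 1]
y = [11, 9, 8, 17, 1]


n=5, Σx=44, Σy=46, Σxy=533, Σx²=514, Σy²=556
r = (5×533 - 44×46)/√((5×514 - 44²)(5×556 - 46²))
= 641/√(634×664) = 641/√420976 ≈ 641/648.8266 ≈ 0.9879

r ≈ 0.9879


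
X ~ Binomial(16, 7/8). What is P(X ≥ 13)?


P(X ≥ 13) = Σ P(X=i) for i=13..16
P(X=13) = 3391115364245/17592186044416
P(X=14) = 10173346092735/35184372088832
P(X=15) = 4747561509943/17592186044416
P(X=16) = 33232930569601/281474976710656
Sum = 244838529298489/281474976710656

P(X ≥ 13) = 244838529298489/281474976710656 ≈ 86.98%


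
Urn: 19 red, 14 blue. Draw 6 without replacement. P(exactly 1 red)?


Hypergeometric: C(19,1)×C(14,5)/C(33,6)
= 19×2002/1107568 = 247/7192

P(X=1) = 247/7192 ≈ 3.43%


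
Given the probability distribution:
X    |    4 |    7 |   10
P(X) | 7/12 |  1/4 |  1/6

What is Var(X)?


E[X] = 23/4
E[X²] = 153/4
Var(X) = E[X²] - (E[X])² = 153/4 - 529/16 = 83/16

Var(X) = 83/16 ≈ 5.1875


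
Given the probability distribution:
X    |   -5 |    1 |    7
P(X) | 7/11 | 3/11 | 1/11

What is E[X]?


E[X] = Σ x·P(X=x)
= (-5)×(7/11) + (1)×(3/11) + (7)×(1/11)
= -25/11

E[X] = -25/11


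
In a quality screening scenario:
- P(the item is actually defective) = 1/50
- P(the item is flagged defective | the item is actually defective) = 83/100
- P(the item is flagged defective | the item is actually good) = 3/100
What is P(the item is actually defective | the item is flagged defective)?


Using Bayes' theorem:
P(A|B) = P(B|A)·P(A) / P(B)

P(the item is flagged defective) = 83/100 × 1/50 + 3/100 × 49/50
= 83/5000 + 147/5000 = 23/500

P(the item is actually defective|the item is flagged defective) = (83/5000) / (23/500) = 83/230

P(the item is actually defective|the item is flagged defective) = 83/230 ≈ 36.09%


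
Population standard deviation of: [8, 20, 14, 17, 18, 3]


Mean = 80/6 = 40/3
  (8-40/3)²=256/9
  (20-40/3)²=400/9
  (14-40/3)²=4/9
  (17-40/3)²=121/9
  (18-40/3)²=196/9
  (3-40/3)²=961/9
Σ(x-μ)² = 646/3
σ² = (646/3)/6 = 323/9

σ = √(323/9) ≈ 5.9907


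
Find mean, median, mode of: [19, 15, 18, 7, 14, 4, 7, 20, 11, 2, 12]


Sorted: [2, 4, 7, 7, 11, 12, 14, 15, 18, 19, 20]
Mean = 129/11
Median = 12
Freq: {19: 1, 15: 1, 18: 1, 7: 2, 14: 1, 4: 1, 20: 1, 11: 1, 2: 1, 12: 1}
Mode: [7]

Mean=129/11, Median=12, Mode=7


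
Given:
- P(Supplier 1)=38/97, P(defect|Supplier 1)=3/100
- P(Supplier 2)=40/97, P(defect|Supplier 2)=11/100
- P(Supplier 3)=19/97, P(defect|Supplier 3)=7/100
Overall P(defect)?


P(B) = Σ P(B|Aᵢ)×P(Aᵢ)
  3/100×38/97 = 57/4850
  11/100×40/97 = 22/485
  7/100×19/97 = 133/9700
Sum = 687/9700

P(defect) = 687/9700 ≈ 7.08%


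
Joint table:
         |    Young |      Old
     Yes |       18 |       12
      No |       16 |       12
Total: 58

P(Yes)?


P(Yes) = (18+12)/58 = 30/58 = 15/29

P(Yes) = 15/29 ≈ 51.72%


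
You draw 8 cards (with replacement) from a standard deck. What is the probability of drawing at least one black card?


P(not a black card) = 26/52 = 1/2
P(none in 8 draws) = (1/2)^8 = 1/256
P(≥1 black card) = 1 - 1/256 = 255/256

P = 255/256 ≈ 99.61%


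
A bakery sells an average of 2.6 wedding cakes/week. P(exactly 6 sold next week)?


Poisson(λ=2.6): P(X=6) = e^(-λ)×λ^k/k!
= e^(-2.6) × 2.6^6 / 6!
≈ 0.07427357821 × 308.915776 / 720 ≈ 0.031867

P(X=6) ≈ 0.031867 ≈ 3.19%


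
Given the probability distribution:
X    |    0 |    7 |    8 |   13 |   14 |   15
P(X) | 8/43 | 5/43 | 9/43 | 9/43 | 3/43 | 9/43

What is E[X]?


E[X] = Σ x·P(X=x)
= (0)×(8/43) + (7)×(5/43) + (8)×(9/43) + (13)×(9/43) + (14)×(3/43) + (15)×(9/43)
= 401/43

E[X] = 401/43


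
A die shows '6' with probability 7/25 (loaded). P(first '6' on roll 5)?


Geometric: P(X=5) = (1-p)^(k-1)×p = (18/25)^4×7/25 = 734832/9765625

P(X=5) = 734832/9765625 ≈ 7.52%


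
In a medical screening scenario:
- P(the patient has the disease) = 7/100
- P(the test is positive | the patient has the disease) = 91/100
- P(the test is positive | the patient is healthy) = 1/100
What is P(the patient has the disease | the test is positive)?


Using Bayes' theorem:
P(A|B) = P(B|A)·P(A) / P(B)

P(the test is positive) = 91/100 × 7/100 + 1/100 × 93/100
= 637/10000 + 93/10000 = 73/1000

P(the patient has the disease|the test is positive) = (637/10000) / (73/1000) = 637/730

P(the patient has the disease|the test is positive) = 637/730 ≈ 87.26%


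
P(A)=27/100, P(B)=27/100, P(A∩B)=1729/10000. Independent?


P(A)×P(B) = 729/10000
P(A∩B) = 1729/10000
Not equal → NOT independent

No, not independent


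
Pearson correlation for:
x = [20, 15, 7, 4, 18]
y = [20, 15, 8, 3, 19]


n=5, Σx=64, Σy=65, Σxy=1035, Σx²=1014, Σy²=1059
r = (5×1035 - 64×65)/√((5×1014 - 64²)(5×1059 - 65²))
= 1015/√(974×1070) = 1015/√1042180 ≈ 1015/1020.8722 ≈ 0.9942

r ≈ 0.9942


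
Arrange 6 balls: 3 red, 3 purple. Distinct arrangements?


6!/(3!×3!) = 20

20


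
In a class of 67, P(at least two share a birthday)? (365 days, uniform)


P(all different) = Π(365-i)/365 for i=0..66
= 0.001560
P(match) = 1 - 0.001560 = 0.998440

P ≈ 0.9984 ≈ 99.84%


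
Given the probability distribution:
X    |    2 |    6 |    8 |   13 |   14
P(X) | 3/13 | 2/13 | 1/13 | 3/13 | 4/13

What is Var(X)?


E[X] = 121/13
E[X²] = 1439/13
Var(X) = E[X²] - (E[X])² = 1439/13 - 14641/169 = 4066/169

Var(X) = 4066/169 ≈ 24.0592


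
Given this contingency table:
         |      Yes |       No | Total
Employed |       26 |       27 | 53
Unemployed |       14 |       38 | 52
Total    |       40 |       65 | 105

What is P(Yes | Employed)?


P(Yes | Employed) = 26/(26+27) = 26/53

P(Yes|Employed) = 26/53 ≈ 49.06%


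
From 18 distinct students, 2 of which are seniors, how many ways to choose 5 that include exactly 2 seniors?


Choose 2 of the 2 seniors and 3 of the other 16 students:
C(2,2)×C(16,3) = 1×560 = 560

560


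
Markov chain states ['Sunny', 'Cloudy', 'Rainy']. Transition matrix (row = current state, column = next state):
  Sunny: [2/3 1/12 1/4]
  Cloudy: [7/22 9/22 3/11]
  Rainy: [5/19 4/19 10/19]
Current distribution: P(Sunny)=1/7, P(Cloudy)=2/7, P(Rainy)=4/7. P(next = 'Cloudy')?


P(next=Cloudy) = Σᵢ P(now=i)×P(i→Cloudy)
= 1/7×1/12 + 2/7×9/22 + 4/7×4/19
= 1/84 + 9/77 + 16/133 = 4373/17556

P = 4373/17556 ≈ 0.2491


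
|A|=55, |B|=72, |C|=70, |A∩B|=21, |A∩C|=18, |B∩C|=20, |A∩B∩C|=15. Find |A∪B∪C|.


|A∪B∪C| = 55+72+70-21-18-20+15 = 153

|A∪B∪C| = 153


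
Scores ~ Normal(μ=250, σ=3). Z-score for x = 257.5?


z = (x - μ)/σ = (257.5 - 250)/3 = 2.5

z = 2.5


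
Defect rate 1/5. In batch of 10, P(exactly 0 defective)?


Binomial: P(X=0) = C(10,0)×p^0×(1-p)^10
= 1 × 1 × 1048576/9765625 = 1048576/9765625

P(X=0) = 1048576/9765625 ≈ 10.74%


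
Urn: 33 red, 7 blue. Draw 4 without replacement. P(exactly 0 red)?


Hypergeometric: C(33,0)×C(7,4)/C(40,4)
= 1×35/91390 = 7/18278

P(X=0) = 7/18278 ≈ 0.04%


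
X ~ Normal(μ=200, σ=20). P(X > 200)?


z = (200-200)/20 = 0.0
P(X > 200) = 1 - P(Z ≤ 0.0) = 1 - 0.5000 = 0.5000

P(X > 200) ≈ 0.5000


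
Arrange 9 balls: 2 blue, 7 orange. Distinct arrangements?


9!/(2!×7!) = 36

36


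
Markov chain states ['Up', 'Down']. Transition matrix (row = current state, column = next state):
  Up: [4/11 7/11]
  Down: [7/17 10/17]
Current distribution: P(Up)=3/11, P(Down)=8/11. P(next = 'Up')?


P(next=Up) = Σᵢ P(now=i)×P(i→Up)
= 3/11×4/11 + 8/11×7/17
= 12/121 + 56/187 = 820/2057

P = 820/2057 ≈ 0.3986


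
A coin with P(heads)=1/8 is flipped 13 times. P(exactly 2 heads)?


Binomial: P(X=2) = C(13,2)×p^2×(1-p)^11
= 78 × 1/64 × 1977326743/8589934592 = 77115742977/274877906944

P(X=2) = 77115742977/274877906944 ≈ 28.05%


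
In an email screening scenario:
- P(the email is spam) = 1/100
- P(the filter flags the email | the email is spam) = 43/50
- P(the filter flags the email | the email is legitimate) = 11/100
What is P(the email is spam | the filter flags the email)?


Using Bayes' theorem:
P(A|B) = P(B|A)·P(A) / P(B)

P(the filter flags the email) = 43/50 × 1/100 + 11/100 × 99/100
= 43/5000 + 1089/10000 = 47/400

P(the email is spam|the filter flags the email) = (43/5000) / (47/400) = 86/1175

P(the email is spam|the filter flags the email) = 86/1175 ≈ 7.32%


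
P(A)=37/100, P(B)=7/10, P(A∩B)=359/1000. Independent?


P(A)×P(B) = 259/1000
P(A∩B) = 359/1000
Not equal → NOT independent

No, not independent


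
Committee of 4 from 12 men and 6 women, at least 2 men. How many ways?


Count by #men:
  2M,2W: C(12,2)×C(6,2)=990
  3M,1W: C(12,3)×C(6,1)=1320
  4M,0W: C(12,4)×C(6,0)=495
Total = 2805

2805


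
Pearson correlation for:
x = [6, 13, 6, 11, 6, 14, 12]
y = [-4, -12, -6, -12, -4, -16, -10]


n=7, Σx=68, Σy=-64, Σxy=-716, Σx²=738, Σy²=712
r = (7×(-716) - 68×(-64))/√((7×738 - 68²)(7×712 - (-64)²))
= -660/√(542×888) = -660/√481296 ≈ -660/693.7550 ≈ -0.9513

r ≈ -0.9513


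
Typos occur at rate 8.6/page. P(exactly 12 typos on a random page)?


Poisson(λ=8.6): P(X=12) = e^(-λ)×λ^k/k!
= e^(-8.6) × 8.6^12 / 12!
≈ 0.0001841057937 × 163674647746 / 479001600 ≈ 0.062909

P(X=12) ≈ 0.062909 ≈ 6.29%


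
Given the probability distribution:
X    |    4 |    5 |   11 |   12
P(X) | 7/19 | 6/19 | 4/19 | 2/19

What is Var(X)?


E[X] = 126/19
E[X²] = 1034/19
Var(X) = E[X²] - (E[X])² = 1034/19 - 15876/361 = 3770/361

Var(X) = 3770/361 ≈ 10.4432


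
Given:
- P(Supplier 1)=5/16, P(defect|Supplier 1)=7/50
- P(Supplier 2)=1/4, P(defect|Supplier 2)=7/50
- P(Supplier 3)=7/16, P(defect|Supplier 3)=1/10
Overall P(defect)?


P(B) = Σ P(B|Aᵢ)×P(Aᵢ)
  7/50×5/16 = 7/160
  7/50×1/4 = 7/200
  1/10×7/16 = 7/160
Sum = 49/400

P(defect) = 49/400 ≈ 12.25%


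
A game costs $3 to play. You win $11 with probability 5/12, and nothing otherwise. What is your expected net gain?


E[gain] = (11-3)×5/12 + (-3)×7/12
= 10/3 - 7/4 = 19/12

Expected net gain = $19/12 ≈ $1.58


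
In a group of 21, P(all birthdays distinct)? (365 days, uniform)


P(all different) = Π(365-i)/365 for i=0..20
= (365/365)×(364/365)×...×(345/365)
= 0.556312

P ≈ 0.5563 ≈ 55.63%


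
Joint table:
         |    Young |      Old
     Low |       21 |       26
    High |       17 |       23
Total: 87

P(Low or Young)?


P(Low∨Young) = P(Low) + P(Young) - P(Low∧Young)
= (47 + 38 - 21)/87 = 64/87

P = 64/87 ≈ 73.56%


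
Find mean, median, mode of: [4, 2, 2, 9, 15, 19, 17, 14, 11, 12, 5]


Sorted: [2, 2, 4, 5, 9, 11, 12, 14, 15, 17, 19]
Mean = 110/11 = 10
Median = 11
Freq: {4: 1, 2: 2, 9: 1, 15: 1, 19: 1, 17: 1, 14: 1, 11: 1, 12: 1, 5: 1}
Mode: [2]

Mean=10, Median=11, Mode=2


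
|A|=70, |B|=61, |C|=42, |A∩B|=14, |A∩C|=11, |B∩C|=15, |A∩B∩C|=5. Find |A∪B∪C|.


|A∪B∪C| = 70+61+42-14-11-15+5 = 138

|A∪B∪C| = 138


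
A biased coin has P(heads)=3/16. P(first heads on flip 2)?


Geometric: P(X=2) = (1-p)^(k-1)×p = (13/16)^1×3/16 = 39/256

P(X=2) = 39/256 ≈ 15.23%


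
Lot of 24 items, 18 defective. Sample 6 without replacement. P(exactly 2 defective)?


Hypergeometric: C(18,2)×C(6,4)/C(24,6)
= 153×15/134596 = 2295/134596

P(X=2) = 2295/134596 ≈ 1.71%


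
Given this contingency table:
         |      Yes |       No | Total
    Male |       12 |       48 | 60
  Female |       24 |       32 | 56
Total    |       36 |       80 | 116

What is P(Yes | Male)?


P(Yes | Male) = 12/(12+48) = 12/60 = 1/5

P(Yes|Male) = 1/5 ≈ 20.00%


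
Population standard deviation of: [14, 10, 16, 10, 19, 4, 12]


Mean = 85/7
  (14-85/7)²=169/49
  (10-85/7)²=225/49
  (16-85/7)²=729/49
  (10-85/7)²=225/49
  (19-85/7)²=2304/49
  (4-85/7)²=3249/49
  (12-85/7)²=1/49
Σ(x-μ)² = 986/7
σ² = (986/7)/7 = 986/49

σ = √(986/49) ≈ 4.4858


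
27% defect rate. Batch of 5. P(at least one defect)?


P(all good) = (73/100)^5 = 2073071593/10000000000
P(≥1 defect) = 7926928407/10000000000

P = 7926928407/10000000000 ≈ 79.27%


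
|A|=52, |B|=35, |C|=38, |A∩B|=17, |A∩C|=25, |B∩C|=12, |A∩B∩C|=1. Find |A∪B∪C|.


|A∪B∪C| = 52+35+38-17-25-12+1 = 72

|A∪B∪C| = 72


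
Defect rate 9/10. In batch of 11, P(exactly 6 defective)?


Binomial: P(X=6) = C(11,6)×p^6×(1-p)^5
= 462 × 531441/1000000 × 1/100000 = 122762871/50000000000

P(X=6) = 122762871/50000000000 ≈ 0.25%


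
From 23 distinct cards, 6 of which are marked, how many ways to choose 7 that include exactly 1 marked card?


Choose 1 of the 6 marked cards and 6 of the other 17 cards:
C(6,1)×C(17,6) = 6×12376 = 74256

74256


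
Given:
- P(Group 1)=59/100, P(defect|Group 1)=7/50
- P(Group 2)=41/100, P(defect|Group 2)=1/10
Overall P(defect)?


P(B) = Σ P(B|Aᵢ)×P(Aᵢ)
  7/50×59/100 = 413/5000
  1/10×41/100 = 41/1000
Sum = 309/2500

P(defect) = 309/2500 ≈ 12.36%


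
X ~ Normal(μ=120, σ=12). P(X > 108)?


z = (108-120)/12 = -1.0
P(X > 108) = 1 - P(Z ≤ -1.0) = 1 - 0.1587 = 0.8413

P(X > 108) ≈ 0.8413


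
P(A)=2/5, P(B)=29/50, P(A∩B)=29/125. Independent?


P(A)×P(B) = 29/125
P(A∩B) = 29/125
Equal ✓ → Independent

Yes, independent


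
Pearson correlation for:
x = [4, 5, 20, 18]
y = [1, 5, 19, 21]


n=4, Σx=47, Σy=46, Σxy=787, Σx²=765, Σy²=828
r = (4×787 - 47×46)/√((4×765 - 47²)(4×828 - 46²))
= 986/√(851×1196) = 986/√1017796 ≈ 986/1008.8588 ≈ 0.9773

r ≈ 0.9773


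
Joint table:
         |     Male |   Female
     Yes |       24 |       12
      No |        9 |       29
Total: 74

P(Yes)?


P(Yes) = (24+12)/74 = 36/74 = 18/37

P(Yes) = 18/37 ≈ 48.65%


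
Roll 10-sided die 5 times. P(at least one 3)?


P(no 3)^5 = (9/10)^5 = 59049/100000
P(≥1) = 1 - 59049/100000 = 40951/100000

P = 40951/100000 ≈ 40.95%


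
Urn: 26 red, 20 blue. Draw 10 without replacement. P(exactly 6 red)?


Hypergeometric: C(26,6)×C(20,4)/C(46,10)
= 230230×4845/4076350421 = 17850/65231

P(X=6) = 17850/65231 ≈ 27.36%
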